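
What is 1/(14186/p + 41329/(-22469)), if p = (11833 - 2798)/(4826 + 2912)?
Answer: 203007415/2466077213177 ≈ 8.2320e-5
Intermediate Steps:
p = 9035/7738 ≈ 1.1676
1/(14186/p + 41329/(-22469)) = 1/(14186/(9035/7738) + 41329/(-22469)) = 1/(14186*(7738/9035) + 41329*(-1/22469)) = 1/(109771268/9035 - 41329/22469) = 1/(2466077213177/203007415) = 203007415/2466077213177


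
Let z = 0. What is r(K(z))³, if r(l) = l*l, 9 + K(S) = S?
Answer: 531441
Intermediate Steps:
K(S) = -9 + S
r(l) = l²
r(K(z))³ = ((-9 + 0)²)³ = ((-9)²)³ = 81³ = 531441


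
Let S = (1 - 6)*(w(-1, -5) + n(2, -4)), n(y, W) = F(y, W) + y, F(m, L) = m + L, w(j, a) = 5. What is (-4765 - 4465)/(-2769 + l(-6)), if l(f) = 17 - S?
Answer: 9230/2727 ≈ 3.3847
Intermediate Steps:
F(m, L) = L + m
n(y, W) = W + 2*y (n(y, W) = (W + y) + y = W + 2*y)
S = -25 (S = (1 - 6)*(5 + (-4 + 2*2)) = -5*(5 + (-4 + 4)) = -5*(5 + 0) = -5*5 = -25)
l(f) = 42 (l(f) = 17 - 1*(-25) = 17 + 25 = 42)
(-4765 - 4465)/(-2769 + l(-6)) = (-4765 - 4465)/(-2769 + 42) = -9230/(-2727) = -9230*(-1/2727) = 9230/2727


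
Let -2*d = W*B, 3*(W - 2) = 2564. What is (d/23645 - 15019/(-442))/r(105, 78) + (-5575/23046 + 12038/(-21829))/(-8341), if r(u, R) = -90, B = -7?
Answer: -149532822855967391609/394685904614855188140 ≈ -0.37887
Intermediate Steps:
W = 2570/3 (W = 2 + (1/3)*2564 = 2 + 2564/3 = 2570/3 ≈ 856.67)
d = 8995/3 (d = -1285*(-7)/3 = -1/2*(-17990/3) = 8995/3 ≈ 2998.3)
(d/23645 - 15019/(-442))/r(105, 78) + (-5575/23046 + 12038/(-21829))/(-8341) = ((8995/3)/23645 - 15019/(-442))/(-90) + (-5575/23046 + 12038/(-21829))/(-8341) = ((8995/3)*(1/23645) - 15019*(-1/442))*(-1/90) + (-5575*1/23046 + 12038*(-1/21829))*(-1/8341) = (1799/14187 + 15019/442)*(-1/90) + (-5575/23046 - 12038/21829)*(-1/8341) = (213869711/6270654)*(-1/90) - 399124423/503071134*(-1/8341) = -213869711/564358860 + 399124423/4196116328694 = -149532822855967391609/394685904614855188140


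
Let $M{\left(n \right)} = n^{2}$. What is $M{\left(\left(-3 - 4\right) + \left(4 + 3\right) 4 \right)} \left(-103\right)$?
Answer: $-45423$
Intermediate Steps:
$M{\left(\left(-3 - 4\right) + \left(4 + 3\right) 4 \right)} \left(-103\right) = \left(\left(-3 - 4\right) + \left(4 + 3\right) 4\right)^{2} \left(-103\right) = \left(-7 + 7 \cdot 4\right)^{2} \left(-103\right) = \left(-7 + 28\right)^{2} \left(-103\right) = 21^{2} \left(-103\right) = 441 \left(-103\right) = -45423$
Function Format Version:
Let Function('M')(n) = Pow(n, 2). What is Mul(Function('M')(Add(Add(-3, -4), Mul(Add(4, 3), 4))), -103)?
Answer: -45423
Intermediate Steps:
Mul(Function('M')(Add(Add(-3, -4), Mul(Add(4, 3), 4))), -103) = Mul(Pow(Add(Add(-3, -4), Mul(Add(4, 3), 4)), 2), -103) = Mul(Pow(Add(-7, Mul(7, 4)), 2), -103) = Mul(Pow(Add(-7, 28), 2), -103) = Mul(Pow(21, 2), -103) = Mul(441, -103) = -45423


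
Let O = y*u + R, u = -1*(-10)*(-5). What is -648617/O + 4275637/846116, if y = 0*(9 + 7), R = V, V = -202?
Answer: 274834450123/85457716 ≈ 3216.0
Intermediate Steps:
R = -202
u = -50 (u = 10*(-5) = -50)
y = 0 (y = 0*16 = 0)
O = -202 (O = 0*(-50) - 202 = 0 - 202 = -202)
-648617/O + 4275637/846116 = -648617/(-202) + 4275637/846116 = -648617*(-1/202) + 4275637*(1/846116) = 648617/202 + 4275637/846116 = 274834450123/85457716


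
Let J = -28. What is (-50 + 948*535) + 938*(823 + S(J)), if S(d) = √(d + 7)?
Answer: 1279104 + 938*I*√21 ≈ 1.2791e+6 + 4298.5*I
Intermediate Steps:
S(d) = √(7 + d)
(-50 + 948*535) + 938*(823 + S(J)) = (-50 + 948*535) + 938*(823 + √(7 - 28)) = (-50 + 507180) + 938*(823 + √(-21)) = 507130 + 938*(823 + I*√21) = 507130 + (771974 + 938*I*√21) = 1279104 + 938*I*√21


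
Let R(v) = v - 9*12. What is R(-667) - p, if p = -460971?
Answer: 460196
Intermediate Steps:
R(v) = -108 + v (R(v) = v - 108 = -108 + v)
R(-667) - p = (-108 - 667) - 1*(-460971) = -775 + 460971 = 460196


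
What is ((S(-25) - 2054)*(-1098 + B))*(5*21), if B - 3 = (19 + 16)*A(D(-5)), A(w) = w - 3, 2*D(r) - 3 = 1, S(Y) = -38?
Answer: 248215800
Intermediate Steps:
D(r) = 2 (D(r) = 3/2 + (½)*1 = 3/2 + ½ = 2)
A(w) = -3 + w
B = -32 (B = 3 + (19 + 16)*(-3 + 2) = 3 + 35*(-1) = 3 - 35 = -32)
((S(-25) - 2054)*(-1098 + B))*(5*21) = ((-38 - 2054)*(-1098 - 32))*(5*21) = -2092*(-1130)*105 = 2363960*105 = 248215800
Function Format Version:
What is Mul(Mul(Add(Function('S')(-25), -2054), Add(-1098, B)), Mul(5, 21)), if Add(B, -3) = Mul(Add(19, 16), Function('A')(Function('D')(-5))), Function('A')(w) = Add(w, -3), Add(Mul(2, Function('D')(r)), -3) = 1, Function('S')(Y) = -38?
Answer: 248215800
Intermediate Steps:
Function('D')(r) = 2 (Function('D')(r) = Add(Rational(3, 2), Mul(Rational(1, 2), 1)) = Add(Rational(3, 2), Rational(1, 2)) = 2)
Function('A')(w) = Add(-3, w)
B = -32 (B = Add(3, Mul(Add(19, 16), Add(-3, 2))) = Add(3, Mul(35, -1)) = Add(3, -35) = -32)
Mul(Mul(Add(Function('S')(-25), -2054), Add(-1098, B)), Mul(5, 21)) = Mul(Mul(Add(-38, -2054), Add(-1098, -32)), Mul(5, 21)) = Mul(Mul(-2092, -1130), 105) = Mul(2363960, 105) = 248215800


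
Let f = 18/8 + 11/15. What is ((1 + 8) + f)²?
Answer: 516961/3600 ≈ 143.60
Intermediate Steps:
f = 179/60 (f = 18*(⅛) + 11*(1/15) = 9/4 + 11/15 = 179/60 ≈ 2.9833)
((1 + 8) + f)² = ((1 + 8) + 179/60)² = (9 + 179/60)² = (719/60)² = 516961/3600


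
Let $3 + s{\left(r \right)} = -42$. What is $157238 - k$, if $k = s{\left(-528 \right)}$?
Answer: $157283$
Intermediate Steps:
$s{\left(r \right)} = -45$ ($s{\left(r \right)} = -3 - 42 = -45$)
$k = -45$
$157238 - k = 157238 - -45 = 157238 + 45 = 157283$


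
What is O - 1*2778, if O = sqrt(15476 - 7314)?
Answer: -2778 + sqrt(8162) ≈ -2687.7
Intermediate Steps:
O = sqrt(8162) ≈ 90.344
O - 1*2778 = sqrt(8162) - 1*2778 = sqrt(8162) - 2778 = -2778 + sqrt(8162)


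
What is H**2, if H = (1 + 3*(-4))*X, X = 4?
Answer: 1936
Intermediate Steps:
H = -44 (H = (1 + 3*(-4))*4 = (1 - 12)*4 = -11*4 = -44)
H**2 = (-44)**2 = 1936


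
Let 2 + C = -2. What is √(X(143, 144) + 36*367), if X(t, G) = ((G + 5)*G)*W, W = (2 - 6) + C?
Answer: 18*I*√489 ≈ 398.04*I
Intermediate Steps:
C = -4 (C = -2 - 2 = -4)
W = -8 (W = (2 - 6) - 4 = -4 - 4 = -8)
X(t, G) = -8*G*(5 + G) (X(t, G) = ((G + 5)*G)*(-8) = ((5 + G)*G)*(-8) = (G*(5 + G))*(-8) = -8*G*(5 + G))
√(X(143, 144) + 36*367) = √(-8*144*(5 + 144) + 36*367) = √(-8*144*149 + 13212) = √(-171648 + 13212) = √(-158436) = 18*I*√489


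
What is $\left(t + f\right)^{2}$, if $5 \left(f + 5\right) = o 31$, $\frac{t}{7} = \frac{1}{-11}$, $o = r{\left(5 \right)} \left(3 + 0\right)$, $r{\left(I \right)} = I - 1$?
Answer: $\frac{14303524}{3025} \approx 4728.4$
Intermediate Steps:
$r{\left(I \right)} = -1 + I$ ($r{\left(I \right)} = I - 1 = -1 + I$)
$o = 12$ ($o = \left(-1 + 5\right) \left(3 + 0\right) = 4 \cdot 3 = 12$)
$t = - \frac{7}{11}$ ($t = \frac{7}{-11} = 7 \left(- \frac{1}{11}\right) = - \frac{7}{11} \approx -0.63636$)
$f = \frac{347}{5}$ ($f = -5 + \frac{12 \cdot 31}{5} = -5 + \frac{1}{5} \cdot 372 = -5 + \frac{372}{5} = \frac{347}{5} \approx 69.4$)
$\left(t + f\right)^{2} = \left(- \frac{7}{11} + \frac{347}{5}\right)^{2} = \left(\frac{3782}{55}\right)^{2} = \frac{14303524}{3025}$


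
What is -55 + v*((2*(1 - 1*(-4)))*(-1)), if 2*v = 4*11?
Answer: -275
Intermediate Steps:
v = 22 (v = (4*11)/2 = (1/2)*44 = 22)
-55 + v*((2*(1 - 1*(-4)))*(-1)) = -55 + 22*((2*(1 - 1*(-4)))*(-1)) = -55 + 22*((2*(1 + 4))*(-1)) = -55 + 22*((2*5)*(-1)) = -55 + 22*(10*(-1)) = -55 + 22*(-10) = -55 - 220 = -275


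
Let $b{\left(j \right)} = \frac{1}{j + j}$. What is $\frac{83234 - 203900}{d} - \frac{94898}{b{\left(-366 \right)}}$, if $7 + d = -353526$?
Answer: $\frac{24558288752754}{353533} \approx 6.9465 \cdot 10^{7}$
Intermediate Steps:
$d = -353533$ ($d = -7 - 353526 = -353533$)
$b{\left(j \right)} = \frac{1}{2 j}$
$\frac{83234 - 203900}{d} - \frac{94898}{b{\left(-366 \right)}} = \frac{83234 - 203900}{-353533} - \frac{94898}{\frac{1}{2} \frac{1}{-366}} = \left(-120666\right) \left(- \frac{1}{353533}\right) - \frac{94898}{\frac{1}{2} \left(- \frac{1}{366}\right)} = \frac{120666}{353533} - \frac{94898}{- \frac{1}{732}} = \frac{120666}{353533} - -69465336 = \frac{120666}{353533} + 69465336 = \frac{24558288752754}{353533}$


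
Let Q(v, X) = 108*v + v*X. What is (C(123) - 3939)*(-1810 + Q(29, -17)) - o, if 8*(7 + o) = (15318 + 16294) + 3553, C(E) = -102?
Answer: -26835021/8 ≈ -3.3544e+6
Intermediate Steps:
Q(v, X) = 108*v + X*v
o = 35109/8 (o = -7 + ((15318 + 16294) + 3553)/8 = -7 + (31612 + 3553)/8 = -7 + (⅛)*35165 = -7 + 35165/8 = 35109/8 ≈ 4388.6)
(C(123) - 3939)*(-1810 + Q(29, -17)) - o = (-102 - 3939)*(-1810 + 29*(108 - 17)) - 1*35109/8 = -4041*(-1810 + 29*91) - 35109/8 = -4041*(-1810 + 2639) - 35109/8 = -4041*829 - 35109/8 = -3349989 - 35109/8 = -26835021/8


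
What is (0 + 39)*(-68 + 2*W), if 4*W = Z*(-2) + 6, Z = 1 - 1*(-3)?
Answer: -2691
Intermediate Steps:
Z = 4 (Z = 1 + 3 = 4)
W = -1/2 (W = (4*(-2) + 6)/4 = (-8 + 6)/4 = (1/4)*(-2) = -1/2 ≈ -0.50000)
(0 + 39)*(-68 + 2*W) = (0 + 39)*(-68 + 2*(-1/2)) = 39*(-68 - 1) = 39*(-69) = -2691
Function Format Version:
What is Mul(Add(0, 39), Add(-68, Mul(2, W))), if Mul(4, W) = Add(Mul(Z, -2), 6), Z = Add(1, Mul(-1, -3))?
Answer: -2691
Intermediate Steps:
Z = 4 (Z = Add(1, 3) = 4)
W = Rational(-1, 2) (W = Mul(Rational(1, 4), Add(Mul(4, -2), 6)) = Mul(Rational(1, 4), Add(-8, 6)) = Mul(Rational(1, 4), -2) = Rational(-1, 2) ≈ -0.50000)
Mul(Add(0, 39), Add(-68, Mul(2, W))) = Mul(Add(0, 39), Add(-68, Mul(2, Rational(-1, 2)))) = Mul(39, Add(-68, -1)) = Mul(39, -69) = -2691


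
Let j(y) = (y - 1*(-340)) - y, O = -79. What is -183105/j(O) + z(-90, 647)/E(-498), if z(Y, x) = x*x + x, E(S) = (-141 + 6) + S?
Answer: -17230167/14348 ≈ -1200.9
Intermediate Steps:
E(S) = -135 + S
j(y) = 340 (j(y) = (y + 340) - y = (340 + y) - y = 340)
z(Y, x) = x + x² (z(Y, x) = x² + x = x + x²)
-183105/j(O) + z(-90, 647)/E(-498) = -183105/340 + (647*(1 + 647))/(-135 - 498) = -183105*1/340 + (647*648)/(-633) = -36621/68 + 419256*(-1/633) = -36621/68 - 139752/211 = -17230167/14348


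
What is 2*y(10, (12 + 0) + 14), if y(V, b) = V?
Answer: 20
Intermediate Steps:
2*y(10, (12 + 0) + 14) = 2*10 = 20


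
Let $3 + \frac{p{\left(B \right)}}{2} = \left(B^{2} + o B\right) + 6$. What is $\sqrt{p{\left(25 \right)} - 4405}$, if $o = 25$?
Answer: $3 i \sqrt{211} \approx 43.578 i$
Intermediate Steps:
$p{\left(B \right)} = 6 + 2 B^{2} + 50 B$ ($p{\left(B \right)} = -6 + 2 \left(\left(B^{2} + 25 B\right) + 6\right) = -6 + 2 \left(6 + B^{2} + 25 B\right) = -6 + \left(12 + 2 B^{2} + 50 B\right) = 6 + 2 B^{2} + 50 B$)
$\sqrt{p{\left(25 \right)} - 4405} = \sqrt{\left(6 + 2 \cdot 25^{2} + 50 \cdot 25\right) - 4405} = \sqrt{\left(6 + 2 \cdot 625 + 1250\right) - 4405} = \sqrt{\left(6 + 1250 + 1250\right) - 4405} = \sqrt{2506 - 4405} = \sqrt{-1899} = 3 i \sqrt{211}$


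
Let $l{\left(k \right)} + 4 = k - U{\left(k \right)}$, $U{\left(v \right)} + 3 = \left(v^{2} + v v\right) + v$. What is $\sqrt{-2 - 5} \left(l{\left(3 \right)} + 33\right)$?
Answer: $14 i \sqrt{7} \approx 37.041 i$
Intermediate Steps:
$U{\left(v \right)} = -3 + v + 2 v^{2}$ ($U{\left(v \right)} = -3 + \left(\left(v^{2} + v v\right) + v\right) = -3 + \left(\left(v^{2} + v^{2}\right) + v\right) = -3 + \left(2 v^{2} + v\right) = -3 + \left(v + 2 v^{2}\right) = -3 + v + 2 v^{2}$)
$l{\left(k \right)} = -1 - 2 k^{2}$ ($l{\left(k \right)} = -4 - \left(-3 + 2 k^{2}\right) = -1 - 2 k^{2}$)
$\sqrt{-2 - 5} \left(l{\left(3 \right)} + 33\right) = \sqrt{-2 - 5} \left(\left(-1 - 2 \cdot 3^{2}\right) + 33\right) = \sqrt{-7} \left(\left(-1 - 18\right) + 33\right) = i \sqrt{7} \left(\left(-1 - 18\right) + 33\right) = i \sqrt{7} \left(-19 + 33\right) = i \sqrt{7} \cdot 14 = 14 i \sqrt{7}$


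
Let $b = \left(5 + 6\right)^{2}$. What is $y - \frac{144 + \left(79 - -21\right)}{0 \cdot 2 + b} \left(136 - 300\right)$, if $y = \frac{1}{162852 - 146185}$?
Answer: $\frac{666946793}{2016707} \approx 330.71$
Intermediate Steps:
$y = \frac{1}{16667}$ ($y = \frac{1}{162852 - 146185} = \frac{1}{16667} \approx 5.9999 \cdot 10^{-5}$)
$b = 121$ ($b = 11^{2} = 121$)
$y - \frac{144 + \left(79 - -21\right)}{0 \cdot 2 + b} \left(136 - 300\right) = \frac{1}{16667} - \frac{144 + \left(79 - -21\right)}{0 \cdot 2 + 121} \left(136 - 300\right) = \frac{1}{16667} - \frac{144 + \left(79 + 21\right)}{0 + 121} \left(-164\right) = \frac{1}{16667} - \frac{144 + 100}{121} \left(-164\right) = \frac{1}{16667} - 244 \cdot \frac{1}{121} \left(-164\right) = \frac{1}{16667} - \frac{244}{121} \left(-164\right) = \frac{1}{16667} - - \frac{40016}{121} = \frac{1}{16667} + \frac{40016}{121} = \frac{666946793}{2016707}$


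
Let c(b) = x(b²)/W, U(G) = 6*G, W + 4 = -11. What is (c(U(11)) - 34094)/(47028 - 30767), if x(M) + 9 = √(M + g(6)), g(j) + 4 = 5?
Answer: -170467/81305 - √4357/243915 ≈ -2.0969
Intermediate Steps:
g(j) = 1 (g(j) = -4 + 5 = 1)
x(M) = -9 + √(1 + M) (x(M) = -9 + √(M + 1) = -9 + √(1 + M))
W = -15 (W = -4 - 11 = -15)
c(b) = ⅗ - √(1 + b²)/15 (c(b) = (-9 + √(1 + b²))/(-15) = (-9 + √(1 + b²))*(-1/15) = ⅗ - √(1 + b²)/15)
(c(U(11)) - 34094)/(47028 - 30767) = ((⅗ - √(1 + (6*11)²)/15) - 34094)/(47028 - 30767) = ((⅗ - √(1 + 66²)/15) - 34094)/16261 = ((⅗ - √(1 + 4356)/15) - 34094)*(1/16261) = ((⅗ - √4357/15) - 34094)*(1/16261) = (-170467/5 - √4357/15)*(1/16261) = -170467/81305 - √4357/243915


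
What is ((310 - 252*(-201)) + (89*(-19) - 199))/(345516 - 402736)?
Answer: -12268/14305 ≈ -0.85760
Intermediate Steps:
((310 - 252*(-201)) + (89*(-19) - 199))/(345516 - 402736) = ((310 + 50652) + (-1691 - 199))/(-57220) = (50962 - 1890)*(-1/57220) = 49072*(-1/57220) = -12268/14305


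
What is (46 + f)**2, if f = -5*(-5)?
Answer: 5041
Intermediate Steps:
f = 25
(46 + f)**2 = (46 + 25)**2 = 71**2 = 5041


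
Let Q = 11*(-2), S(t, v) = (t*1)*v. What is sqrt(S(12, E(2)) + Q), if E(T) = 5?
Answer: sqrt(38) ≈ 6.1644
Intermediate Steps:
S(t, v) = t*v
Q = -22
sqrt(S(12, E(2)) + Q) = sqrt(12*5 - 22) = sqrt(60 - 22) = sqrt(38)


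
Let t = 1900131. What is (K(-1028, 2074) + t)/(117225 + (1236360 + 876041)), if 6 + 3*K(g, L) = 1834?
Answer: 814603/955554 ≈ 0.85249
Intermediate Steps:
K(g, L) = 1828/3 (K(g, L) = -2 + (1/3)*1834 = -2 + 1834/3 = 1828/3)
(K(-1028, 2074) + t)/(117225 + (1236360 + 876041)) = (1828/3 + 1900131)/(117225 + (1236360 + 876041)) = 5702221/(3*(117225 + 2112401)) = (5702221/3)/2229626 = (5702221/3)*(1/2229626) = 814603/955554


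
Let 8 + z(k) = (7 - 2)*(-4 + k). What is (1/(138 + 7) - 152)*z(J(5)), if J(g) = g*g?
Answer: -2137783/145 ≈ -14743.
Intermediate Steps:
J(g) = g**2
z(k) = -28 + 5*k (z(k) = -8 + (7 - 2)*(-4 + k) = -8 + 5*(-4 + k) = -8 + (-20 + 5*k) = -28 + 5*k)
(1/(138 + 7) - 152)*z(J(5)) = (1/(138 + 7) - 152)*(-28 + 5*5**2) = (1/145 - 152)*(-28 + 5*25) = (1/145 - 152)*(-28 + 125) = -22039/145*97 = -2137783/145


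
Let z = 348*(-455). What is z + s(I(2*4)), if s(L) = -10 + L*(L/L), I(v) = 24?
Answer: -158326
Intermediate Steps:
s(L) = -10 + L (s(L) = -10 + L*1 = -10 + L)
z = -158340
z + s(I(2*4)) = -158340 + (-10 + 24) = -158340 + 14 = -158326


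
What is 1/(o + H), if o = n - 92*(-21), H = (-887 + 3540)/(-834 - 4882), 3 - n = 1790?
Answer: 5716/826167 ≈ 0.0069187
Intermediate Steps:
n = -1787 (n = 3 - 1*1790 = 3 - 1790 = -1787)
H = -2653/5716 (H = 2653/(-5716) = 2653*(-1/5716) = -2653/5716 ≈ -0.46414)
o = 145 (o = -1787 - 92*(-21) = -1787 + 1932 = 145)
1/(o + H) = 1/(145 - 2653/5716) = 1/(826167/5716) = 5716/826167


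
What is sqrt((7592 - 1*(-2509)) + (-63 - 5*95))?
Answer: sqrt(9563) ≈ 97.791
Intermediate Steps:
sqrt((7592 - 1*(-2509)) + (-63 - 5*95)) = sqrt((7592 + 2509) + (-63 - 475)) = sqrt(10101 - 538) = sqrt(9563)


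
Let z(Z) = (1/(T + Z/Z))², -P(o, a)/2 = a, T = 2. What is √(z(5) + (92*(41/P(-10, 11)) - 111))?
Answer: 4*I*√19217/33 ≈ 16.803*I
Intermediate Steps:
P(o, a) = -2*a
z(Z) = ⅑ (z(Z) = (1/(2 + Z/Z))² = (1/(2 + 1))² = (1/3)² = (⅓)² = ⅑)
√(z(5) + (92*(41/P(-10, 11)) - 111)) = √(⅑ + (92*(41/((-2*11))) - 111)) = √(⅑ + (92*(41/(-22)) - 111)) = √(⅑ + (92*(41*(-1/22)) - 111)) = √(⅑ + (92*(-41/22) - 111)) = √(⅑ + (-1886/11 - 111)) = √(⅑ - 3107/11) = √(-27952/99) = 4*I*√19217/33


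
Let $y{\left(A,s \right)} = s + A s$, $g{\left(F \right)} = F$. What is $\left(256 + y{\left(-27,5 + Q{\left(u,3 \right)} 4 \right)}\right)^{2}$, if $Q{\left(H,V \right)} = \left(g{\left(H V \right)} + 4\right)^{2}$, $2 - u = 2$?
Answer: $2365444$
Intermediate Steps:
$u = 0$ ($u = 2 - 2 = 0$)
$Q{\left(H,V \right)} = \left(4 + H V\right)^{2}$ ($Q{\left(H,V \right)} = \left(H V + 4\right)^{2} = \left(4 + H V\right)^{2}$)
$\left(256 + y{\left(-27,5 + Q{\left(u,3 \right)} 4 \right)}\right)^{2} = \left(256 + \left(5 + \left(4 + 0 \cdot 3\right)^{2} \cdot 4\right) \left(1 - 27\right)\right)^{2} = \left(256 + \left(5 + \left(4 + 0\right)^{2} \cdot 4\right) \left(-26\right)\right)^{2} = \left(256 + \left(5 + 4^{2} \cdot 4\right) \left(-26\right)\right)^{2} = \left(256 + \left(5 + 16 \cdot 4\right) \left(-26\right)\right)^{2} = \left(256 + \left(5 + 64\right) \left(-26\right)\right)^{2} = \left(256 + 69 \left(-26\right)\right)^{2} = \left(256 - 1794\right)^{2} = \left(-1538\right)^{2} = 2365444$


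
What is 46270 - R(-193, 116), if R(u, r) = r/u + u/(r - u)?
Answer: 2759477083/59637 ≈ 46271.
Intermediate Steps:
46270 - R(-193, 116) = 46270 - (116² + (-193)² - 1*116*(-193))/((-193)*(116 - 1*(-193))) = 46270 - (-1)*(13456 + 37249 + 22388)/(193*(116 + 193)) = 46270 - (-1)*73093/(193*309) = 46270 - 1*(-73093/59637) = 46270 + 73093/59637 = 2759477083/59637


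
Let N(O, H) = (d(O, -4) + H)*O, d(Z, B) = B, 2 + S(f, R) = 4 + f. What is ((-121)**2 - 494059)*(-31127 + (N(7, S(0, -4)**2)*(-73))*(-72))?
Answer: 14922844086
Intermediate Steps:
S(f, R) = 2 + f (S(f, R) = -2 + (4 + f) = 2 + f)
N(O, H) = O*(-4 + H) (N(O, H) = (-4 + H)*O = O*(-4 + H))
((-121)**2 - 494059)*(-31127 + (N(7, S(0, -4)**2)*(-73))*(-72)) = ((-121)**2 - 494059)*(-31127 + ((7*(-4 + (2 + 0)**2))*(-73))*(-72)) = (14641 - 494059)*(-31127 + ((7*(-4 + 2**2))*(-73))*(-72)) = -479418*(-31127 + ((7*(-4 + 4))*(-73))*(-72)) = -479418*(-31127 + ((7*0)*(-73))*(-72)) = -479418*(-31127 + (0*(-73))*(-72)) = -479418*(-31127 + 0*(-72)) = -479418*(-31127 + 0) = -479418*(-31127) = 14922844086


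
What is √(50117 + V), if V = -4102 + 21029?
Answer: 2*√16761 ≈ 258.93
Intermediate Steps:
V = 16927
√(50117 + V) = √(50117 + 16927) = √67044 = 2*√16761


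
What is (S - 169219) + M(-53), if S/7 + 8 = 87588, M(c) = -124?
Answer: 443717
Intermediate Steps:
S = 613060 (S = -56 + 7*87588 = -56 + 613116 = 613060)
(S - 169219) + M(-53) = (613060 - 169219) - 124 = 443841 - 124 = 443717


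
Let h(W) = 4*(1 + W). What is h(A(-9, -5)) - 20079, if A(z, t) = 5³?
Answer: -19575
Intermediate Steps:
A(z, t) = 125
h(W) = 4 + 4*W
h(A(-9, -5)) - 20079 = (4 + 4*125) - 20079 = (4 + 500) - 20079 = 504 - 20079 = -19575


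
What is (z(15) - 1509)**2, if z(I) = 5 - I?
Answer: 2307361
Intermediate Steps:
(z(15) - 1509)**2 = ((5 - 1*15) - 1509)**2 = ((5 - 15) - 1509)**2 = (-10 - 1509)**2 = (-1519)**2 = 2307361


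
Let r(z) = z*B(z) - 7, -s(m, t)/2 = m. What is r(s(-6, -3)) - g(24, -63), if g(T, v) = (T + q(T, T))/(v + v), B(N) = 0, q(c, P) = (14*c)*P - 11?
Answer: 7195/126 ≈ 57.103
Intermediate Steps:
q(c, P) = -11 + 14*P*c (q(c, P) = 14*P*c - 11 = -11 + 14*P*c)
s(m, t) = -2*m
r(z) = -7 (r(z) = z*0 - 7 = 0 - 7 = -7)
g(T, v) = (-11 + T + 14*T**2)/(2*v) (g(T, v) = (T + (-11 + 14*T*T))/(v + v) = (T + (-11 + 14*T**2))/((2*v)) = (-11 + T + 14*T**2)*(1/(2*v)) = (-11 + T + 14*T**2)/(2*v))
r(s(-6, -3)) - g(24, -63) = -7 - (-11 + 24 + 14*24**2)/(2*(-63)) = -7 - (-1)*(-11 + 24 + 14*576)/(2*63) = -7 - (-1)*(-11 + 24 + 8064)/(2*63) = -7 - (-1)*8077/(2*63) = -7 - 1*(-8077/126) = -7 + 8077/126 = 7195/126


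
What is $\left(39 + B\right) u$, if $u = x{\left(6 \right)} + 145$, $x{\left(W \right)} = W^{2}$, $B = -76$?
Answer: $-6697$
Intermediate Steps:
$u = 181$ ($u = 6^{2} + 145 = 36 + 145 = 181$)
$\left(39 + B\right) u = \left(39 - 76\right) 181 = \left(-37\right) 181 = -6697$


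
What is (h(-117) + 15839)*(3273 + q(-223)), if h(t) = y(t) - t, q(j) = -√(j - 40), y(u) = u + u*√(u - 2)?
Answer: (3273 - I*√263)*(15839 - 117*I*√119) ≈ 5.182e+7 - 4.4343e+6*I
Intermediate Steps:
y(u) = u + u*√(-2 + u)
q(j) = -√(-40 + j)
h(t) = -t + t*(1 + √(-2 + t)) (h(t) = t*(1 + √(-2 + t)) - t = -t + t*(1 + √(-2 + t)))
(h(-117) + 15839)*(3273 + q(-223)) = (-117*√(-2 - 117) + 15839)*(3273 - √(-40 - 223)) = (-117*I*√119 + 15839)*(3273 - √(-263)) = (-117*I*√119 + 15839)*(3273 - I*√263) = (15839 - 117*I*√119)*(3273 - I*√263) = (3273 - I*√263)*(15839 - 117*I*√119)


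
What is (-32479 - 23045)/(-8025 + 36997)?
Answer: -13881/7243 ≈ -1.9165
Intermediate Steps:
(-32479 - 23045)/(-8025 + 36997) = -55524/28972 = -55524*1/28972 = -13881/7243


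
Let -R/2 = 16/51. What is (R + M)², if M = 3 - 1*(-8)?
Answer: 279841/2601 ≈ 107.59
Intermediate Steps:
R = -32/51 ≈ -0.62745
M = 11 (M = 3 + 8 = 11)
(R + M)² = (-32/51 + 11)² = (529/51)² = 279841/2601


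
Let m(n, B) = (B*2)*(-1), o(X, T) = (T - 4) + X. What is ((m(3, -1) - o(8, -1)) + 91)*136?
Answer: 12240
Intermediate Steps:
o(X, T) = -4 + T + X (o(X, T) = (-4 + T) + X = -4 + T + X)
m(n, B) = -2*B (m(n, B) = (2*B)*(-1) = -2*B)
((m(3, -1) - o(8, -1)) + 91)*136 = ((-2*(-1) - (-4 - 1 + 8)) + 91)*136 = ((2 - 1*3) + 91)*136 = ((2 - 3) + 91)*136 = (-1 + 91)*136 = 90*136 = 12240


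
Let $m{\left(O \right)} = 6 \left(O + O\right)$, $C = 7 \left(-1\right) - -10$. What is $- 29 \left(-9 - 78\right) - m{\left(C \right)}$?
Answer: $2487$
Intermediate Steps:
$C = 3$ ($C = -7 + 10 = 3$)
$m{\left(O \right)} = 12 O$ ($m{\left(O \right)} = 6 \cdot 2 O = 12 O$)
$- 29 \left(-9 - 78\right) - m{\left(C \right)} = - 29 \left(-9 - 78\right) - 12 \cdot 3 = \left(-29\right) \left(-87\right) - 36 = 2523 - 36 = 2487$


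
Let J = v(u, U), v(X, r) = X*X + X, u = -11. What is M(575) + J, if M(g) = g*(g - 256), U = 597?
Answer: 183535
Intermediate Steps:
v(X, r) = X + X² (v(X, r) = X² + X = X + X²)
M(g) = g*(-256 + g)
J = 110 (J = -11*(1 - 11) = -11*(-10) = 110)
M(575) + J = 575*(-256 + 575) + 110 = 575*319 + 110 = 183425 + 110 = 183535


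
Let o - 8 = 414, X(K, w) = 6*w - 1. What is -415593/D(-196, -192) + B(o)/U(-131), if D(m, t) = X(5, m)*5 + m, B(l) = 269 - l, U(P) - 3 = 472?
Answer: 65492094/962825 ≈ 68.021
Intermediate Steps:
U(P) = 475 (U(P) = 3 + 472 = 475)
X(K, w) = -1 + 6*w
o = 422 (o = 8 + 414 = 422)
D(m, t) = -5 + 31*m (D(m, t) = (-1 + 6*m)*5 + m = (-5 + 30*m) + m = -5 + 31*m)
-415593/D(-196, -192) + B(o)/U(-131) = -415593/(-5 + 31*(-196)) + (269 - 1*422)/475 = -415593/(-5 - 6076) + (269 - 422)*(1/475) = -415593/(-6081) - 153*1/475 = -415593*(-1/6081) - 153/475 = 138531/2027 - 153/475 = 65492094/962825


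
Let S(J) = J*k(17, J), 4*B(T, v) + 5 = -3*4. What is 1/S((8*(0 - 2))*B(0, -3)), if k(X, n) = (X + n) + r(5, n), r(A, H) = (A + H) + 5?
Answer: 1/11084 ≈ 9.0220e-5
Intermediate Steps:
r(A, H) = 5 + A + H
B(T, v) = -17/4 (B(T, v) = -5/4 + (-3*4)/4 = -5/4 + (¼)*(-12) = -5/4 - 3 = -17/4)
k(X, n) = 10 + X + 2*n (k(X, n) = (X + n) + (5 + 5 + n) = (X + n) + (10 + n) = 10 + X + 2*n)
S(J) = J*(27 + 2*J) (S(J) = J*(10 + 17 + 2*J) = J*(27 + 2*J))
1/S((8*(0 - 2))*B(0, -3)) = 1/(((8*(0 - 2))*(-17/4))*(27 + 2*((8*(0 - 2))*(-17/4)))) = 1/(((8*(-2))*(-17/4))*(27 + 2*((8*(-2))*(-17/4)))) = 1/((-16*(-17/4))*(27 + 2*(-16*(-17/4)))) = 1/(68*(27 + 2*68)) = 1/(68*(27 + 136)) = 1/(68*163) = 1/11084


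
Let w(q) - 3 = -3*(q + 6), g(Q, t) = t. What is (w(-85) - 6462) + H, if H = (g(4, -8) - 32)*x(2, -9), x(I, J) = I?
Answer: -6302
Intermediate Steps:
w(q) = -15 - 3*q (w(q) = 3 - 3*(q + 6) = 3 - 3*(6 + q) = 3 + (-18 - 3*q) = -15 - 3*q)
H = -80 (H = (-8 - 32)*2 = -40*2 = -80)
(w(-85) - 6462) + H = ((-15 - 3*(-85)) - 6462) - 80 = ((-15 + 255) - 6462) - 80 = (240 - 6462) - 80 = -6222 - 80 = -6302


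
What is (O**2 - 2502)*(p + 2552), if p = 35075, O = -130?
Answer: 541753546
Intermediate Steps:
(O**2 - 2502)*(p + 2552) = ((-130)**2 - 2502)*(35075 + 2552) = (16900 - 2502)*37627 = 14398*37627 = 541753546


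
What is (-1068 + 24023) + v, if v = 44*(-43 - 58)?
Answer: 18511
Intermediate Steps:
v = -4444 (v = 44*(-101) = -4444)
(-1068 + 24023) + v = (-1068 + 24023) - 4444 = 22955 - 4444 = 18511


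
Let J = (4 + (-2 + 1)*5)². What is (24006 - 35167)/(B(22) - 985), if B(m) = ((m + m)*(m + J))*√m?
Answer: -10993585/21560943 - 11294932*√22/21560943 ≈ -2.9670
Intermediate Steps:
J = 1 (J = (4 - 1*5)² = (4 - 5)² = (-1)² = 1)
B(m) = 2*m^(3/2)*(1 + m) (B(m) = ((m + m)*(m + 1))*√m = ((2*m)*(1 + m))*√m = (2*m*(1 + m))*√m = 2*m^(3/2)*(1 + m))
(24006 - 35167)/(B(22) - 985) = (24006 - 35167)/(2*22^(3/2)*(1 + 22) - 985) = -11161/(2*(22*√22)*23 - 985) = -11161/(1012*√22 - 985) = -11161/(-985 + 1012*√22)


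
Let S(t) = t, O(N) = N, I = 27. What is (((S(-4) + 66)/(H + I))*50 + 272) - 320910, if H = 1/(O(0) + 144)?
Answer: -1246514782/3889 ≈ -3.2052e+5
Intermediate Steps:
H = 1/144 (H = 1/(0 + 144) = 1/144 ≈ 0.0069444)
(((S(-4) + 66)/(H + I))*50 + 272) - 320910 = (((-4 + 66)/(1/144 + 27))*50 + 272) - 320910 = ((62/(3889/144))*50 + 272) - 320910 = ((62*(144/3889))*50 + 272) - 320910 = ((8928/3889)*50 + 272) - 320910 = (446400/3889 + 272) - 320910 = 1504208/3889 - 320910 = -1246514782/3889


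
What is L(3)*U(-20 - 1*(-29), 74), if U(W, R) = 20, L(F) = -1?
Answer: -20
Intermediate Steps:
L(3)*U(-20 - 1*(-29), 74) = -1*20 = -20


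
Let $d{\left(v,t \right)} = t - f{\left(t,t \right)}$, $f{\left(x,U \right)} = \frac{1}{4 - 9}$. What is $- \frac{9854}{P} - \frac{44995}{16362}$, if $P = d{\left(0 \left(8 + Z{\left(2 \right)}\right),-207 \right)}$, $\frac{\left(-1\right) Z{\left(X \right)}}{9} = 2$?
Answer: $\frac{379815455}{8459154} \approx 44.9$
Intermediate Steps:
$Z{\left(X \right)} = -18$ ($Z{\left(X \right)} = \left(-9\right) 2 = -18$)
$f{\left(x,U \right)} = - \frac{1}{5}$ ($f{\left(x,U \right)} = \frac{1}{-5} = - \frac{1}{5}$)
$d{\left(v,t \right)} = \frac{1}{5} + t$ ($d{\left(v,t \right)} = t - - \frac{1}{5} = t + \frac{1}{5} = \frac{1}{5} + t$)
$P = - \frac{1034}{5}$ ($P = \frac{1}{5} - 207 = - \frac{1034}{5} \approx -206.8$)
$- \frac{9854}{P} - \frac{44995}{16362} = - \frac{9854}{- \frac{1034}{5}} - \frac{44995}{16362} = \left(-9854\right) \left(- \frac{5}{1034}\right) - \frac{44995}{16362} = \frac{24635}{517} - \frac{44995}{16362} = \frac{379815455}{8459154}$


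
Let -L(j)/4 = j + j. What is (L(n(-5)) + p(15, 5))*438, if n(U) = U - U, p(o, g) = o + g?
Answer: 8760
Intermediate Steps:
p(o, g) = g + o
n(U) = 0
L(j) = -8*j (L(j) = -4*(j + j) = -8*j)
(L(n(-5)) + p(15, 5))*438 = (-8*0 + (5 + 15))*438 = (0 + 20)*438 = 20*438 = 8760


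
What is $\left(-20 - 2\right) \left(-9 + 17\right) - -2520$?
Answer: $2344$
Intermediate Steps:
$\left(-20 - 2\right) \left(-9 + 17\right) - -2520 = \left(-22\right) 8 + 2520 = -176 + 2520 = 2344$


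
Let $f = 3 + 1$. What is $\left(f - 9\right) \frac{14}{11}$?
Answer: $- \frac{70}{11} \approx -6.3636$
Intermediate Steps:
$f = 4$
$\left(f - 9\right) \frac{14}{11} = \left(4 - 9\right) \frac{14}{11} = - 5 \cdot 14 \cdot \frac{1}{11} = \left(-5\right) \frac{14}{11} = - \frac{70}{11}$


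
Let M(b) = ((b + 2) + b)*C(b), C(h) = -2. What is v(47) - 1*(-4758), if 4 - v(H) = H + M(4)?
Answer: 4735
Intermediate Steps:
M(b) = -4 - 4*b (M(b) = ((b + 2) + b)*(-2) = ((2 + b) + b)*(-2) = (2 + 2*b)*(-2) = -4 - 4*b)
v(H) = 24 - H (v(H) = 4 - (H + (-4 - 4*4)) = 4 - (H + (-4 - 16)) = 4 - (H - 20) = 4 - (-20 + H) = 4 + (20 - H) = 24 - H)
v(47) - 1*(-4758) = (24 - 1*47) - 1*(-4758) = (24 - 47) + 4758 = -23 + 4758 = 4735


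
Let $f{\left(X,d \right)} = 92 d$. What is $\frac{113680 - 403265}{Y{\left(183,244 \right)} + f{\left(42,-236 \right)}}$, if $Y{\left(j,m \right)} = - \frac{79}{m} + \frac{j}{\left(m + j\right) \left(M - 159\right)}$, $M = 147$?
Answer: $\frac{49461118}{3708471} \approx 13.337$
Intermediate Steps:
$Y{\left(j,m \right)} = - \frac{79}{m} + \frac{j}{- 12 j - 12 m}$ ($Y{\left(j,m \right)} = - \frac{79}{m} + \frac{j}{\left(m + j\right) \left(147 - 159\right)} = - \frac{79}{m} + \frac{j}{\left(j + m\right) \left(-12\right)} = - \frac{79}{m} + \frac{j}{- 12 j - 12 m}$)
$\frac{113680 - 403265}{Y{\left(183,244 \right)} + f{\left(42,-236 \right)}} = \frac{113680 - 403265}{\frac{948 \cdot 183 + 948 \cdot 244 + 183 \cdot 244}{12 \cdot 244 \left(\left(-1\right) 183 - 244\right)} + 92 \left(-236\right)} = - \frac{289585}{\frac{1}{12} \cdot \frac{1}{244} \frac{1}{-183 - 244} \left(173484 + 231312 + 44652\right) - 21712} = - \frac{289585}{\frac{1}{12} \cdot \frac{1}{244} \frac{1}{-427} \cdot 449448 - 21712} = - \frac{289585}{\frac{1}{12} \cdot \frac{1}{244} \left(- \frac{1}{427}\right) 449448 - 21712} = - \frac{289585}{- \frac{307}{854} - 21712} = - \frac{289585}{- \frac{18542355}{854}} = \left(-289585\right) \left(- \frac{854}{18542355}\right) = \frac{49461118}{3708471}$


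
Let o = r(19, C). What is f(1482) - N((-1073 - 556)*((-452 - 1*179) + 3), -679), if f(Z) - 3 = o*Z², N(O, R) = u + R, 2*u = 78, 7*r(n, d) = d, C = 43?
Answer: 94446433/7 ≈ 1.3492e+7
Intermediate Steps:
r(n, d) = d/7
u = 39 (u = (½)*78 = 39)
o = 43/7 (o = (⅐)*43 = 43/7 ≈ 6.1429)
N(O, R) = 39 + R
f(Z) = 3 + 43*Z²/7
f(1482) - N((-1073 - 556)*((-452 - 1*179) + 3), -679) = (3 + (43/7)*1482²) - (39 - 679) = (3 + (43/7)*2196324) - 1*(-640) = (3 + 94441932/7) + 640 = 94441953/7 + 640 = 94446433/7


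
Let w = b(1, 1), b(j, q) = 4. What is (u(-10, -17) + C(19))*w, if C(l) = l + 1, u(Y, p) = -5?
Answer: 60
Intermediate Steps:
C(l) = 1 + l
w = 4
(u(-10, -17) + C(19))*w = (-5 + (1 + 19))*4 = (-5 + 20)*4 = 15*4 = 60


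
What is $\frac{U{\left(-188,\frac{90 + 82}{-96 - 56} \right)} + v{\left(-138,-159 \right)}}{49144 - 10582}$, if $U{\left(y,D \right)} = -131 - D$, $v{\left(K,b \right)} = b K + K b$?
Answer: $\frac{554219}{488452} \approx 1.1346$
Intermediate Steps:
$v{\left(K,b \right)} = 2 K b$ ($v{\left(K,b \right)} = K b + K b = 2 K b$)
$\frac{U{\left(-188,\frac{90 + 82}{-96 - 56} \right)} + v{\left(-138,-159 \right)}}{49144 - 10582} = \frac{\left(-131 - \frac{90 + 82}{-96 - 56}\right) + 2 \left(-138\right) \left(-159\right)}{49144 - 10582} = \frac{\left(-131 - \frac{172}{-152}\right) + 43884}{38562} = \left(\left(-131 - 172 \left(- \frac{1}{152}\right)\right) + 43884\right) \frac{1}{38562} = \left(\left(-131 - - \frac{43}{38}\right) + 43884\right) \frac{1}{38562} = \left(\left(-131 + \frac{43}{38}\right) + 43884\right) \frac{1}{38562} = \left(- \frac{4935}{38} + 43884\right) \frac{1}{38562} = \frac{1662657}{38} \cdot \frac{1}{38562} = \frac{554219}{488452}$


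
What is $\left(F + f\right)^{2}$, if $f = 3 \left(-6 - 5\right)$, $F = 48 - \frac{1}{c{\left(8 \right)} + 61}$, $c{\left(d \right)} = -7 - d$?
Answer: $\frac{474721}{2116} \approx 224.35$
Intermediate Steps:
$F = \frac{2207}{46}$ ($F = 48 - \frac{1}{\left(-7 - 8\right) + 61} = 48 - \frac{1}{-15 + 61} = 48 - \frac{1}{46} = \frac{2207}{46} \approx 47.978$)
$f = -33$ ($f = 3 \left(-11\right) = -33$)
$\left(F + f\right)^{2} = \left(\frac{2207}{46} - 33\right)^{2} = \left(\frac{689}{46}\right)^{2} = \frac{474721}{2116}$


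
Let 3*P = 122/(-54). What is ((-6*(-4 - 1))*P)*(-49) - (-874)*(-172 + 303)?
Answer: 3121228/27 ≈ 1.1560e+5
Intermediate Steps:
P = -61/81 (P = (122/(-54))/3 = (122*(-1/54))/3 = (1/3)*(-61/27) = -61/81 ≈ -0.75309)
((-6*(-4 - 1))*P)*(-49) - (-874)*(-172 + 303) = (-6*(-4 - 1)*(-61/81))*(-49) - (-874)*(-172 + 303) = (-6*(-5)*(-61/81))*(-49) - (-874)*131 = (30*(-61/81))*(-49) - 1*(-114494) = -610/27*(-49) + 114494 = 29890/27 + 114494 = 3121228/27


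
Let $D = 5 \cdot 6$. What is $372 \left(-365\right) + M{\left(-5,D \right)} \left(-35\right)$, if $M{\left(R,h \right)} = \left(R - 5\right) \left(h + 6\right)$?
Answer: $-123180$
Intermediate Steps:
$D = 30$
$M{\left(R,h \right)} = \left(-5 + R\right) \left(6 + h\right)$
$372 \left(-365\right) + M{\left(-5,D \right)} \left(-35\right) = 372 \left(-365\right) + \left(-30 - 150 + 6 \left(-5\right) - 150\right) \left(-35\right) = -135780 + \left(-30 - 150 - 30 - 150\right) \left(-35\right) = -135780 - -12600 = -135780 + 12600 = -123180$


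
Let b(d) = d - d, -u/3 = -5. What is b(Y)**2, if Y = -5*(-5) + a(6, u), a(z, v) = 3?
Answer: 0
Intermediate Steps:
u = 15 (u = -3*(-5) = 15)
Y = 28 (Y = -5*(-5) + 3 = 25 + 3 = 28)
b(d) = 0
b(Y)**2 = 0**2 = 0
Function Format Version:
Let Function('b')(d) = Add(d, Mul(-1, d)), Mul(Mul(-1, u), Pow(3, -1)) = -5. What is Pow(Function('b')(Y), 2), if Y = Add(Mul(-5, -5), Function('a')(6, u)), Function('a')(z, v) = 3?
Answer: 0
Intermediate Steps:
u = 15 (u = Mul(-3, -5) = 15)
Y = 28 (Y = Add(Mul(-5, -5), 3) = Add(25, 3) = 28)
Function('b')(d) = 0
Pow(Function('b')(Y), 2) = Pow(0, 2) = 0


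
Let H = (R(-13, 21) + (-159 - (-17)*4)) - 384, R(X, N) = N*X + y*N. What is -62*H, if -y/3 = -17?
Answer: -20026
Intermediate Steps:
y = 51 (y = -3*(-17) = 51)
R(X, N) = 51*N + N*X (R(X, N) = N*X + 51*N = 51*N + N*X)
H = 323 (H = (21*(51 - 13) + (-159 - (-17)*4)) - 384 = (21*38 + (-159 - 1*(-68))) - 384 = (798 + (-159 + 68)) - 384 = (798 - 91) - 384 = 707 - 384 = 323)
-62*H = -62*323 = -20026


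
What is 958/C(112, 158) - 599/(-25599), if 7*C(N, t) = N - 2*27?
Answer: 85850818/742371 ≈ 115.64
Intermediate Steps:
C(N, t) = -54/7 + N/7 (C(N, t) = (N - 2*27)/7 = (N - 54)/7 = (-54 + N)/7 = -54/7 + N/7)
958/C(112, 158) - 599/(-25599) = 958/(-54/7 + (⅐)*112) - 599/(-25599) = 958/(-54/7 + 16) - 599*(-1/25599) = 958/(58/7) + 599/25599 = 958*(7/58) + 599/25599 = 3353/29 + 599/25599 = 85850818/742371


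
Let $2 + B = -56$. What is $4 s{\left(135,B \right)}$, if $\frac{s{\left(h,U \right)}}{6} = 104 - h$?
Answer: $-744$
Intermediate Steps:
$B = -58$ ($B = -2 - 56 = -58$)
$s{\left(h,U \right)} = 624 - 6 h$ ($s{\left(h,U \right)} = 6 \left(104 - h\right) = 624 - 6 h$)
$4 s{\left(135,B \right)} = 4 \left(624 - 810\right) = 4 \left(-186\right) = -744$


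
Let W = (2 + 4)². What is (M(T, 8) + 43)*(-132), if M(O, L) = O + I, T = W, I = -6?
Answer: -9636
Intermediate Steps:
W = 36 (W = 6² = 36)
T = 36
M(O, L) = -6 + O (M(O, L) = O - 6 = -6 + O)
(M(T, 8) + 43)*(-132) = ((-6 + 36) + 43)*(-132) = (30 + 43)*(-132) = 73*(-132) = -9636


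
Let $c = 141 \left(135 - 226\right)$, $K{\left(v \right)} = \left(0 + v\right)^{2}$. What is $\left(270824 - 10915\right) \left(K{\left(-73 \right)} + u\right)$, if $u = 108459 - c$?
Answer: $32909417671$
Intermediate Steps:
$K{\left(v \right)} = v^{2}$
$c = -12831$ ($c = 141 \left(-91\right) = -12831$)
$u = 121290$ ($u = 108459 - -12831 = 108459 + 12831 = 121290$)
$\left(270824 - 10915\right) \left(K{\left(-73 \right)} + u\right) = \left(270824 - 10915\right) \left(\left(-73\right)^{2} + 121290\right) = 259909 \left(5329 + 121290\right) = 259909 \cdot 126619 = 32909417671$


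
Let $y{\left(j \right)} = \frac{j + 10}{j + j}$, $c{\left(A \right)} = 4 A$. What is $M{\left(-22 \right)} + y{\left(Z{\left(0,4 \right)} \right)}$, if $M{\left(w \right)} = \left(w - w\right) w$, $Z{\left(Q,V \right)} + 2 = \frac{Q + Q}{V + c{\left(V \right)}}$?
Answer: $-2$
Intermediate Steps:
$Z{\left(Q,V \right)} = -2 + \frac{2 Q}{5 V}$ ($Z{\left(Q,V \right)} = -2 + \frac{Q + Q}{V + 4 V} = -2 + \frac{2 Q}{5 V}$)
$M{\left(w \right)} = 0$ ($M{\left(w \right)} = 0 w = 0$)
$y{\left(j \right)} = \frac{10 + j}{2 j}$
$M{\left(-22 \right)} + y{\left(Z{\left(0,4 \right)} \right)} = 0 + \frac{10 - \left(2 + \frac{0}{4}\right)}{2 \left(-2 + \frac{2}{5} \cdot 0 \cdot \frac{1}{4}\right)} = 0 + \frac{10 - \left(2 + 0 \cdot \frac{1}{4}\right)}{2 \left(-2 + \frac{2}{5} \cdot 0 \cdot \frac{1}{4}\right)} = 0 + \frac{10 + \left(-2 + 0\right)}{2 \left(-2 + 0\right)} = 0 + \frac{10 - 2}{2 \left(-2\right)} = 0 + \frac{1}{2} \left(- \frac{1}{2}\right) 8 = 0 - 2 = -2$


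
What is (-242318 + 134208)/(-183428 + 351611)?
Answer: -108110/168183 ≈ -0.64281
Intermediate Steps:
(-242318 + 134208)/(-183428 + 351611) = -108110/168183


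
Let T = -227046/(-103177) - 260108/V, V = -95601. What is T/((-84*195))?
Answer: -24271493881/80784721647630 ≈ -0.00030045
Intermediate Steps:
T = 48542987762/9863824377 (T = -227046/(-103177) - 260108/(-95601) = -227046*(-1/103177) - 260108*(-1/95601) = 227046/103177 + 260108/95601 = 48542987762/9863824377 ≈ 4.9213)
T/((-84*195)) = 48542987762/(9863824377*((-84*195))) = (48542987762/9863824377)/(-16380) = (48542987762/9863824377)*(-1/16380) = -24271493881/80784721647630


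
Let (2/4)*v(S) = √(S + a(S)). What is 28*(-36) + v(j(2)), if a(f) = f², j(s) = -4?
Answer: -1008 + 4*√3 ≈ -1001.1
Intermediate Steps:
v(S) = 2*√(S + S²)
28*(-36) + v(j(2)) = 28*(-36) + 2*√(-4*(1 - 4)) = -1008 + 2*√(-4*(-3)) = -1008 + 2*√12 = -1008 + 2*(2*√3) = -1008 + 4*√3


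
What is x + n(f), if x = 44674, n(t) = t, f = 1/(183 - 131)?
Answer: 2323049/52 ≈ 44674.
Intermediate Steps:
f = 1/52 ≈ 0.019231
x + n(f) = 44674 + 1/52 = 2323049/52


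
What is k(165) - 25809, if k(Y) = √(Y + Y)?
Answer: -25809 + √330 ≈ -25791.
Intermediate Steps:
k(Y) = √2*√Y (k(Y) = √(2*Y) = √2*√Y)
k(165) - 25809 = √2*√165 - 25809 = √330 - 25809 = -25809 + √330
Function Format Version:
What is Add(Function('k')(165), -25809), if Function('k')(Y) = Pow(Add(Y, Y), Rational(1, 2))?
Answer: Add(-25809, Pow(330, Rational(1, 2))) ≈ -25791.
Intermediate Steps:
Function('k')(Y) = Mul(Pow(2, Rational(1, 2)), Pow(Y, Rational(1, 2))) (Function('k')(Y) = Pow(Mul(2, Y), Rational(1, 2)) = Mul(Pow(2, Rational(1, 2)), Pow(Y, Rational(1, 2))))
Add(Function('k')(165), -25809) = Add(Mul(Pow(2, Rational(1, 2)), Pow(165, Rational(1, 2))), -25809) = Add(Pow(330, Rational(1, 2)), -25809) = Add(-25809, Pow(330, Rational(1, 2)))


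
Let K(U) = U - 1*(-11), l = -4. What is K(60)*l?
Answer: -284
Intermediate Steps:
K(U) = 11 + U (K(U) = U + 11 = 11 + U)
K(60)*l = (11 + 60)*(-4) = 71*(-4) = -284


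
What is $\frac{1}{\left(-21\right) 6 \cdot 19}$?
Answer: $- \frac{1}{2394} \approx -0.00041771$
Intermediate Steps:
$\frac{1}{\left(-21\right) 6 \cdot 19} = \frac{1}{\left(-126\right) 19} = \frac{1}{-2394} = - \frac{1}{2394}$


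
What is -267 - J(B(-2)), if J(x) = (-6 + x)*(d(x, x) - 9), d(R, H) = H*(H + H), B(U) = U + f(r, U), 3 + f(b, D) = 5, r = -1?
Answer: -321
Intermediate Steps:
f(b, D) = 2 (f(b, D) = -3 + 5 = 2)
B(U) = 2 + U (B(U) = U + 2 = 2 + U)
d(R, H) = 2*H² (d(R, H) = H*(2*H) = 2*H²)
J(x) = (-9 + 2*x²)*(-6 + x) (J(x) = (-6 + x)*(2*x² - 9) = (-6 + x)*(-9 + 2*x²) = (-9 + 2*x²)*(-6 + x))
-267 - J(B(-2)) = -267 - (54 - 12*(2 - 2)² - 9*(2 - 2) + 2*(2 - 2)³) = -267 - (54 - 12*0² - 9*0 + 2*0³) = -267 - (54 - 12*0 + 0 + 2*0) = -267 - (54 + 0 + 0 + 0) = -267 - 1*54 = -267 - 54 = -321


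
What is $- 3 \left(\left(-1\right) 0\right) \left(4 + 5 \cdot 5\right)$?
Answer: $0$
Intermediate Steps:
$- 3 \left(\left(-1\right) 0\right) \left(4 + 5 \cdot 5\right) = \left(-3\right) 0 \left(4 + 25\right) = 0 \cdot 29 = 0$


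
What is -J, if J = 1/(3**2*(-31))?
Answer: 1/279 ≈ 0.0035842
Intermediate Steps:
J = -1/279 (J = 1/(9*(-31)) = 1/(-279) = -1/279 ≈ -0.0035842)
-J = -1*(-1/279) = 1/279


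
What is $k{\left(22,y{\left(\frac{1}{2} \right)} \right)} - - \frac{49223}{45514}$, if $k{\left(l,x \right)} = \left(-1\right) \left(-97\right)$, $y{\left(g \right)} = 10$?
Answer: $\frac{4464081}{45514} \approx 98.082$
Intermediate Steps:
$k{\left(l,x \right)} = 97$
$k{\left(22,y{\left(\frac{1}{2} \right)} \right)} - - \frac{49223}{45514} = 97 - - \frac{49223}{45514} = 97 + \frac{49223}{45514} = \frac{4464081}{45514}$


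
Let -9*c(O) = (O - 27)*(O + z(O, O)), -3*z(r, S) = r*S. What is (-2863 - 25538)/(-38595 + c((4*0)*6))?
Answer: 9467/12865 ≈ 0.73587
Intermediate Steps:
z(r, S) = -S*r/3 (z(r, S) = -r*S/3 = -S*r/3)
c(O) = -(-27 + O)*(O - O**2/3)/9 (c(O) = -(O - 27)*(O - O*O/3)/9 = -(-27 + O)*(O - O**2/3)/9)
(-2863 - 25538)/(-38595 + c((4*0)*6)) = (-2863 - 25538)/(-38595 + ((4*0)*6)*(81 + ((4*0)*6)**2 - 30*4*0*6)/27) = -28401/(-38595 + (0*6)*(81 + (0*6)**2 - 0*6)/27) = -28401/(-38595 + (1/27)*0*(81 + 0**2 - 30*0)) = -28401/(-38595 + (1/27)*0*(81 + 0 + 0)) = -28401/(-38595 + (1/27)*0*81) = -28401/(-38595 + 0) = -28401/(-38595) = -28401*(-1/38595) = 9467/12865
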